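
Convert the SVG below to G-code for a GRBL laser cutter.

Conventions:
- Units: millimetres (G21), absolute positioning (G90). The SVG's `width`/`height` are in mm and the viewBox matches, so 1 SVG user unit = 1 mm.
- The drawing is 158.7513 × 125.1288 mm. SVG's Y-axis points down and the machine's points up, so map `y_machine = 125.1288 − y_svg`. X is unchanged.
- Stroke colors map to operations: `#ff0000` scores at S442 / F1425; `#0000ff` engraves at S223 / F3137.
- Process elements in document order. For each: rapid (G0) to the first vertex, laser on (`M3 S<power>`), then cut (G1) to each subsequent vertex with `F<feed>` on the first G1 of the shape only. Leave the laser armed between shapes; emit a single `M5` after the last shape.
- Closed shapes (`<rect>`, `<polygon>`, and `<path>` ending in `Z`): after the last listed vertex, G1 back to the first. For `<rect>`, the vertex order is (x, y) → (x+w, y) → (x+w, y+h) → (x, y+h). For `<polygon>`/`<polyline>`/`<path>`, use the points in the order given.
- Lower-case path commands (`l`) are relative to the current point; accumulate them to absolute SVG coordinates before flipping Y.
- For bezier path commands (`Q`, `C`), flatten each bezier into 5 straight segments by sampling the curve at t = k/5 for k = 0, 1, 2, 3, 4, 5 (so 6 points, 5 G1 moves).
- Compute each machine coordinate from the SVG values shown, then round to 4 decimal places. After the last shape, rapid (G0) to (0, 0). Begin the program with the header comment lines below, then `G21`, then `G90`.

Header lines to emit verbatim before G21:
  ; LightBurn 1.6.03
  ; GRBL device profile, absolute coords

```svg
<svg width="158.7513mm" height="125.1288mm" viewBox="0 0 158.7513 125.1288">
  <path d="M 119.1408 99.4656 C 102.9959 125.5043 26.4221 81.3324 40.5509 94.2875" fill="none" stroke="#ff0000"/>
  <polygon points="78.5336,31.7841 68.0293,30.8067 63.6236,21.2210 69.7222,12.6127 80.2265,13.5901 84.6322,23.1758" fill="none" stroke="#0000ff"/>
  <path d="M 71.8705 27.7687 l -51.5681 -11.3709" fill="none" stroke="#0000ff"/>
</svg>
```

; LightBurn 1.6.03
; GRBL device profile, absolute coords
G21
G90
G0 X119.1408 Y25.6632
M3 S442
G1 X103.4114 Y17.4466 F1425
G1 X80.4335 Y19.9682
G1 X57.4612 Y27.1161
G1 X41.7489 Y32.7778
G1 X40.5509 Y30.8413
G0 X78.5336 Y93.3447
M3 S223
G1 X68.0293 Y94.3221 F3137
G1 X63.6236 Y103.9078
G1 X69.7222 Y112.5161
G1 X80.2265 Y111.5387
G1 X84.6322 Y101.9530
G1 X78.5336 Y93.3447
G0 X71.8705 Y97.3601
M3 S223
G1 X20.3024 Y108.7310 F3137
M5
G0 X0.0000 Y0.0000

viewBox `0 0 158.7513 125.1288` with mm width/height → 1 unit = 1 mm. Flip: y_m = 125.1288 − y_svg.

**Shape 1** — `<path>` cubic bezier, stroke `#ff0000` → score (S442, F1425). Control points (SVG): P0=(119.1408,99.4656), P1=(102.9959,125.5043), P2=(26.4221,81.3324), P3=(40.5509,94.2875); sampled at t=k/5. Machine vertices: (119.1408,25.6632) → (103.4114,17.4466) → (80.4335,19.9682) → (57.4612,27.1161) → (41.7489,32.7778) → (40.5509,30.8413). Open path.

**Shape 2** — `<polygon>` regular polygon, stroke `#0000ff` → engrave (S223, F3137). Machine vertices: (78.5336,93.3447) → (68.0293,94.3221) → (63.6236,103.9078) → (69.7222,112.5161) → (80.2265,111.5387) → (84.6322,101.9530) → (78.5336,93.3447). Closed: final G1 returns to the first vertex.

**Shape 3** — `<path>` line segment, stroke `#0000ff` → engrave (S223, F3137). Machine vertices: (71.8705,97.3601) → (20.3024,108.7310). Open path.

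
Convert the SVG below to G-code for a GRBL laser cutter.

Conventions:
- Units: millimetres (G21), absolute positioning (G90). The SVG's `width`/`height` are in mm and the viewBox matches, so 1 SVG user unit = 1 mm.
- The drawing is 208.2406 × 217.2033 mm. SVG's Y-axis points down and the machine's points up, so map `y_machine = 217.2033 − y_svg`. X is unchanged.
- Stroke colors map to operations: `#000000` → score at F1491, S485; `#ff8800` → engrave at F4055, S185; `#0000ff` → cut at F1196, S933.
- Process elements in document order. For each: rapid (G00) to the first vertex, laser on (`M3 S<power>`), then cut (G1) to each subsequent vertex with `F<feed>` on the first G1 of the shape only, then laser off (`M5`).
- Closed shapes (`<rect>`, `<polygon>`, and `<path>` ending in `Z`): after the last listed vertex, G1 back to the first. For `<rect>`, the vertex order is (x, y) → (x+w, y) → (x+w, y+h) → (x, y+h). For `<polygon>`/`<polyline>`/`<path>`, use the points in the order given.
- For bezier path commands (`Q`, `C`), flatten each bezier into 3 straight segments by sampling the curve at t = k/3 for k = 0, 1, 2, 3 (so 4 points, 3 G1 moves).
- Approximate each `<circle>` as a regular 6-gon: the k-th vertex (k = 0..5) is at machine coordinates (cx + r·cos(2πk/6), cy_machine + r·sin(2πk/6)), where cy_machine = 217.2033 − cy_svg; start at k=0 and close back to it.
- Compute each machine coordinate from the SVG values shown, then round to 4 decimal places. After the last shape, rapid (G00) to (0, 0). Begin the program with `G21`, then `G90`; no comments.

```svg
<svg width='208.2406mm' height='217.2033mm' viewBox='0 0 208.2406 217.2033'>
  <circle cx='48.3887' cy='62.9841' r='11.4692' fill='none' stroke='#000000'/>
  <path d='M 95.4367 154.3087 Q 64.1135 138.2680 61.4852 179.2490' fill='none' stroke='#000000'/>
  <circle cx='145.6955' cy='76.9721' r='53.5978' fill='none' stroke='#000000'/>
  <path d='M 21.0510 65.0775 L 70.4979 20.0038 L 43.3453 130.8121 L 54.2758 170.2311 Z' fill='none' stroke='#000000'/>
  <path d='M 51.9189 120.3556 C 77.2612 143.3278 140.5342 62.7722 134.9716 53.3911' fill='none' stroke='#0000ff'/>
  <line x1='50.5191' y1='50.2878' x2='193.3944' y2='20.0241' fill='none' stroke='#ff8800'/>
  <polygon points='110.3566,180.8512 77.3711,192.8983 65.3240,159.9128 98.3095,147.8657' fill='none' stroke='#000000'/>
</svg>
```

G21
G90
G00 X59.8579 Y154.2192
M3 S485
G1 X54.1233 Y164.1518 F1491
G1 X42.6541 Y164.1518
G1 X36.9195 Y154.2192
G1 X42.6541 Y144.2866
G1 X54.1233 Y144.2866
G1 X59.8579 Y154.2192
M5
G00 X95.4367 Y62.8946
M3 S485
G1 X77.7429 Y67.2527 F1491
G1 X66.4257 Y58.9392
G1 X61.4852 Y37.9543
M5
G00 X199.2933 Y140.2312
M3 S485
G1 X172.4944 Y186.6483 F1491
G1 X118.8966 Y186.6483
G1 X92.0977 Y140.2312
G1 X118.8966 Y93.8141
G1 X172.4944 Y93.8141
G1 X199.2933 Y140.2312
M5
G00 X21.0510 Y152.1258
M3 S485
G1 X70.4979 Y197.1995 F1491
G1 X43.3453 Y86.3912
G1 X54.2758 Y46.9722
G1 X21.0510 Y152.1258
M5
G00 X51.9189 Y96.8477
M3 S933
G1 X85.9505 Y101.9143 F1196
G1 X121.5433 Y137.1767
G1 X134.9716 Y163.8122
M5
G00 X50.5191 Y166.9155
M3 S185
G1 X193.3944 Y197.1792 F4055
M5
G00 X110.3566 Y36.3521
M3 S485
G1 X77.3711 Y24.3050 F1491
G1 X65.3240 Y57.2905
G1 X98.3095 Y69.3376
G1 X110.3566 Y36.3521
M5
G00 X0.0000 Y0.0000

1 u = 1 mm; y_m = 217.2033 − y.

[1] `<circle>` circle, #000000→score S485 F1491: (59.8579,154.2192) → (54.1233,164.1518) → (42.6541,164.1518) → (36.9195,154.2192) → (42.6541,144.2866) → (54.1233,144.2866) → (59.8579,154.2192) (closed)

[2] `<path>` quadratic bezier, #000000→score S485 F1491: (95.4367,62.8946) → (77.7429,67.2527) → (66.4257,58.9392) → (61.4852,37.9543)

[3] `<circle>` circle, #000000→score S485 F1491: (199.2933,140.2312) → (172.4944,186.6483) → (118.8966,186.6483) → (92.0977,140.2312) → (118.8966,93.8141) → (172.4944,93.8141) → (199.2933,140.2312) (closed)

[4] `<path>` closed polygon, #000000→score S485 F1491: (21.0510,152.1258) → (70.4979,197.1995) → (43.3453,86.3912) → (54.2758,46.9722) → (21.0510,152.1258) (closed)

[5] `<path>` cubic bezier, #0000ff→cut S933 F1196: (51.9189,96.8477) → (85.9505,101.9143) → (121.5433,137.1767) → (134.9716,163.8122)

[6] `<line>` line segment, #ff8800→engrave S185 F4055: (50.5191,166.9155) → (193.3944,197.1792)

[7] `<polygon>` regular polygon, #000000→score S485 F1491: (110.3566,36.3521) → (77.3711,24.3050) → (65.3240,57.2905) → (98.3095,69.3376) → (110.3566,36.3521) (closed)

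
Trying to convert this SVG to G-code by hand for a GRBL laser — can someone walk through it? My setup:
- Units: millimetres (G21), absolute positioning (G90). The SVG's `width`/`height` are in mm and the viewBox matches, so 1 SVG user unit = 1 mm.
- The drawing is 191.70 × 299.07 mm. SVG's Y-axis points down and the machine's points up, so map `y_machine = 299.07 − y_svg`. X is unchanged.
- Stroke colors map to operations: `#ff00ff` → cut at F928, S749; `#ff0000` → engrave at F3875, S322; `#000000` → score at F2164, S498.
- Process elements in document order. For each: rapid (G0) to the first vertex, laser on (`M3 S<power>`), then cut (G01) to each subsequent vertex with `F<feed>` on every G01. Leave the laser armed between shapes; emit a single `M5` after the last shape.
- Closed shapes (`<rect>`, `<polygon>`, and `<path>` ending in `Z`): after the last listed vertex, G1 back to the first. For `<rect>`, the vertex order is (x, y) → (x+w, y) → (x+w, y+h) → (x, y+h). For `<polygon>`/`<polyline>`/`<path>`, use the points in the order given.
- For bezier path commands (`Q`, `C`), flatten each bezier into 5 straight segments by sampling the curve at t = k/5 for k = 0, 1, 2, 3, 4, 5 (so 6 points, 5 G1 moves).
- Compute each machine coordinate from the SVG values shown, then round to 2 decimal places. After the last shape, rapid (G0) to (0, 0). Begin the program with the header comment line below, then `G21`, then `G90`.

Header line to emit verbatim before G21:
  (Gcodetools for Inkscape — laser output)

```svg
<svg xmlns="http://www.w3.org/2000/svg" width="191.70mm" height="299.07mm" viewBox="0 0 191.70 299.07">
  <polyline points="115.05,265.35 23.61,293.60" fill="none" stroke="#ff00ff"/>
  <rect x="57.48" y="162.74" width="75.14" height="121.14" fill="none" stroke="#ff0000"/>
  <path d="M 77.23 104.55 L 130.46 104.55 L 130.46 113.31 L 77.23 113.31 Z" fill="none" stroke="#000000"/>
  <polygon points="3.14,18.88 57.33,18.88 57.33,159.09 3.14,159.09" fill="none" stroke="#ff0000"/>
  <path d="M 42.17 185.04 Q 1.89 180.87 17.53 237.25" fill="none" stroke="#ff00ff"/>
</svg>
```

(Gcodetools for Inkscape — laser output)
G21
G90
G0 X115.05 Y33.72
M3 S749
G01 X23.61 Y5.47 F928
G0 X57.48 Y136.33
M3 S322
G01 X132.62 Y136.33 F3875
G01 X132.62 Y15.19 F3875
G01 X57.48 Y15.19 F3875
G01 X57.48 Y136.33 F3875
G0 X77.23 Y194.52
M3 S498
G01 X130.46 Y194.52 F2164
G01 X130.46 Y185.76 F2164
G01 X77.23 Y185.76 F2164
G01 X77.23 Y194.52 F2164
G0 X3.14 Y280.19
M3 S322
G01 X57.33 Y280.19 F3875
G01 X57.33 Y139.98 F3875
G01 X3.14 Y139.98 F3875
G01 X3.14 Y280.19 F3875
G0 X42.17 Y114.03
M3 S749
G01 X28.29 Y113.28 F928
G01 X18.89 Y107.68 F928
G01 X13.97 Y97.24 F928
G01 X13.51 Y81.95 F928
G01 X17.53 Y61.82 F928
M5
G0 X0.00 Y0.00

viewBox `0 0 191.70 299.07` with mm width/height → 1 unit = 1 mm. Flip: y_m = 299.07 − y_svg.

**Shape 1** — `<polyline>` line segment, stroke `#ff00ff` → cut (S749, F928). Machine vertices: (115.05,33.72) → (23.61,5.47). Open path.

**Shape 2** — `<rect>` rectangle, stroke `#ff0000` → engrave (S322, F3875). Machine vertices: (57.48,136.33) → (132.62,136.33) → (132.62,15.19) → (57.48,15.19) → (57.48,136.33). Closed: final G1 returns to the first vertex.

**Shape 3** — `<path>` rectangle, stroke `#000000` → score (S498, F2164). Machine vertices: (77.23,194.52) → (130.46,194.52) → (130.46,185.76) → (77.23,185.76) → (77.23,194.52). Closed: final G1 returns to the first vertex.

**Shape 4** — `<polygon>` rectangle, stroke `#ff0000` → engrave (S322, F3875). Machine vertices: (3.14,280.19) → (57.33,280.19) → (57.33,139.98) → (3.14,139.98) → (3.14,280.19). Closed: final G1 returns to the first vertex.

**Shape 5** — `<path>` quadratic bezier, stroke `#ff00ff` → cut (S749, F928). Control points (SVG): P0=(42.17,185.04), P1=(1.89,180.87), P2=(17.53,237.25); sampled at t=k/5. Machine vertices: (42.17,114.03) → (28.29,113.28) → (18.89,107.68) → (13.97,97.24) → (13.51,81.95) → (17.53,61.82). Open path.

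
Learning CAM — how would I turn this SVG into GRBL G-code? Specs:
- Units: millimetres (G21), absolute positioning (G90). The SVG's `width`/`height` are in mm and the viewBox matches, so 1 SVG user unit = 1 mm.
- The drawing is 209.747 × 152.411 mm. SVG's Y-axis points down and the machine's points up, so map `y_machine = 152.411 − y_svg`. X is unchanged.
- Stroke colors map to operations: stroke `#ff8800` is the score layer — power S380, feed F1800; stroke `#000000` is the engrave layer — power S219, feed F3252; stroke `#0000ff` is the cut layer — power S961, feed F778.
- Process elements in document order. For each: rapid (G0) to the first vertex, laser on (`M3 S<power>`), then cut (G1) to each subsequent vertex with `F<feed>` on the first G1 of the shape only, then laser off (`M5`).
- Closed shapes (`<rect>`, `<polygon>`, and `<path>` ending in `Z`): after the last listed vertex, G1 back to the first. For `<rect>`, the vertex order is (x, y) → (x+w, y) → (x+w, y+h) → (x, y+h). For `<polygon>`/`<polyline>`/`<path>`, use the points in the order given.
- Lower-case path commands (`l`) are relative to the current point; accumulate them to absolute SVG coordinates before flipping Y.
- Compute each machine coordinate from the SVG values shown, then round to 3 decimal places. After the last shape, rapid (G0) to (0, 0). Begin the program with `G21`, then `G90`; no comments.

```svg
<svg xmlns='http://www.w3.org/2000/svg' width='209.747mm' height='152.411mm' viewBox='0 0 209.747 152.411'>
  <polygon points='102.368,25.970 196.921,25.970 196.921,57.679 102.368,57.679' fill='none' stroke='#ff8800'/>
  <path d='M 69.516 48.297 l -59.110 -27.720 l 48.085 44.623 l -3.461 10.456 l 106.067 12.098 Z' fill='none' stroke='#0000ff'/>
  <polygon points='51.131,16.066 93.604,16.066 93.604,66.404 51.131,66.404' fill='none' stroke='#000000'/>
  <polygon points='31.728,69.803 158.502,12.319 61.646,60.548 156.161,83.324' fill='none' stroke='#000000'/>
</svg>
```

viewBox `0 0 209.747 152.411` with mm width/height → 1 unit = 1 mm. Flip: y_m = 152.411 − y_svg.

**Shape 1** — `<polygon>` rectangle, stroke `#ff8800` → score (S380, F1800). Machine vertices: (102.368,126.441) → (196.921,126.441) → (196.921,94.732) → (102.368,94.732) → (102.368,126.441). Closed: final G1 returns to the first vertex.

**Shape 2** — `<path>` closed polygon, stroke `#0000ff` → cut (S961, F778). Machine vertices: (69.516,104.114) → (10.406,131.834) → (58.491,87.211) → (55.030,76.755) → (161.097,64.657) → (69.516,104.114). Closed: final G1 returns to the first vertex.

**Shape 3** — `<polygon>` rectangle, stroke `#000000` → engrave (S219, F3252). Machine vertices: (51.131,136.345) → (93.604,136.345) → (93.604,86.007) → (51.131,86.007) → (51.131,136.345). Closed: final G1 returns to the first vertex.

**Shape 4** — `<polygon>` closed polygon, stroke `#000000` → engrave (S219, F3252). Machine vertices: (31.728,82.608) → (158.502,140.092) → (61.646,91.863) → (156.161,69.087) → (31.728,82.608). Closed: final G1 returns to the first vertex.

G21
G90
G0 X102.368 Y126.441
M3 S380
G1 X196.921 Y126.441 F1800
G1 X196.921 Y94.732
G1 X102.368 Y94.732
G1 X102.368 Y126.441
M5
G0 X69.516 Y104.114
M3 S961
G1 X10.406 Y131.834 F778
G1 X58.491 Y87.211
G1 X55.030 Y76.755
G1 X161.097 Y64.657
G1 X69.516 Y104.114
M5
G0 X51.131 Y136.345
M3 S219
G1 X93.604 Y136.345 F3252
G1 X93.604 Y86.007
G1 X51.131 Y86.007
G1 X51.131 Y136.345
M5
G0 X31.728 Y82.608
M3 S219
G1 X158.502 Y140.092 F3252
G1 X61.646 Y91.863
G1 X156.161 Y69.087
G1 X31.728 Y82.608
M5
G0 X0.000 Y0.000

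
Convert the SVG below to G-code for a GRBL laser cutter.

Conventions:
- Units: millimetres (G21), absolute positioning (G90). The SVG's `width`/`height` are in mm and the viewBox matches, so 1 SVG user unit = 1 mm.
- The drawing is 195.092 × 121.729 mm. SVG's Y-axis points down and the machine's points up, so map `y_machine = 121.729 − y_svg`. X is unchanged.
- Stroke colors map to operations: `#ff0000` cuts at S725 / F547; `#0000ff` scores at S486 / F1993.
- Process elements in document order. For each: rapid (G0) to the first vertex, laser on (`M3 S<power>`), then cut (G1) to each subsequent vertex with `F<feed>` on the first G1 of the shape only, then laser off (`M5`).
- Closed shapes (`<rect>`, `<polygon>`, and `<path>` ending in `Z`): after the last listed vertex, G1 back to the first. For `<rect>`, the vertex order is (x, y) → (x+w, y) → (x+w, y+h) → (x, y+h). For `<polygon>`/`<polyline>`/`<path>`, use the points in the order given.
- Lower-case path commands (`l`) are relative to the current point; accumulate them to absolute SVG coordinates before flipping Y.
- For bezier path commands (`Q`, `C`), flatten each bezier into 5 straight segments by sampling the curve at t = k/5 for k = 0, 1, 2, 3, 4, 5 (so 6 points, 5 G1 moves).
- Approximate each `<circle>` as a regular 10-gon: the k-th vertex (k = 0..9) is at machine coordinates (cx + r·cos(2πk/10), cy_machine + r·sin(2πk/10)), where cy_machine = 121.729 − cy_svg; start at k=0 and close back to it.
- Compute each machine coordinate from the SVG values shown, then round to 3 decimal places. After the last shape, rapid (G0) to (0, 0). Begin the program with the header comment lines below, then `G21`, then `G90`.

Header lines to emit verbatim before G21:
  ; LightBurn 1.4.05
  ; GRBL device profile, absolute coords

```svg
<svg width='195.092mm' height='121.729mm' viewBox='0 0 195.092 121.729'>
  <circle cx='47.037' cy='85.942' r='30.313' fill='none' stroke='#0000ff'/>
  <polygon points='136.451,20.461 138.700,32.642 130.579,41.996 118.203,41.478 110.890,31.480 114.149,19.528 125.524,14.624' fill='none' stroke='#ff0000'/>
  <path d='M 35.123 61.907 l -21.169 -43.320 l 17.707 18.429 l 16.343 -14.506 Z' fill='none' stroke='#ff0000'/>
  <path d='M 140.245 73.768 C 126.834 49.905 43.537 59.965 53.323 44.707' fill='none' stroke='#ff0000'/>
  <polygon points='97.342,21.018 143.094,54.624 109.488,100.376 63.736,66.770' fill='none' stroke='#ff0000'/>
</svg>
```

; LightBurn 1.4.05
; GRBL device profile, absolute coords
G21
G90
G0 X77.350 Y35.787
M3 S486
G1 X71.561 Y53.605 F1993
G1 X56.404 Y64.616
G1 X37.670 Y64.616
G1 X22.513 Y53.605
G1 X16.724 Y35.787
G1 X22.513 Y17.969
G1 X37.670 Y6.958
G1 X56.404 Y6.958
G1 X71.561 Y17.969
G1 X77.350 Y35.787
M5
G0 X136.451 Y101.268
M3 S725
G1 X138.700 Y89.087 F547
G1 X130.579 Y79.733
G1 X118.203 Y80.251
G1 X110.890 Y90.249
G1 X114.149 Y102.201
G1 X125.524 Y107.105
G1 X136.451 Y101.268
M5
G0 X35.123 Y59.822
M3 S725
G1 X13.954 Y103.142 F547
G1 X31.661 Y84.713
G1 X48.004 Y99.219
G1 X35.123 Y59.822
M5
G0 X140.245 Y47.961
M3 S725
G1 X125.116 Y58.682 F547
G1 X101.037 Y64.105
G1 X75.830 Y67.074
G1 X57.318 Y70.431
G1 X53.323 Y77.022
M5
G0 X97.342 Y100.711
M3 S725
G1 X143.094 Y67.105 F547
G1 X109.488 Y21.353
G1 X63.736 Y54.959
G1 X97.342 Y100.711
M5
G0 X0.000 Y0.000

Since the viewBox matches the mm dimensions, user units are millimetres directly. The only transform is the Y-flip y_m = 121.729 − y_svg.

Shape 1 is a circle drawn with `<circle>`. Its stroke #0000ff means score at S486, F1993. After flipping Y the toolpath is (77.350,35.787) → (71.561,53.605) → (56.404,64.616) → (37.670,64.616) → (22.513,53.605) → (16.724,35.787) → (22.513,17.969) → (37.670,6.958) → (56.404,6.958) → (71.561,17.969) → (77.350,35.787), returning to the start.

Shape 2 is a regular polygon drawn with `<polygon>`. Its stroke #ff0000 means cut at S725, F547. After flipping Y the toolpath is (136.451,101.268) → (138.700,89.087) → (130.579,79.733) → (118.203,80.251) → (110.890,90.249) → (114.149,102.201) → (125.524,107.105) → (136.451,101.268), returning to the start.

Shape 3 is a closed polygon drawn with `<path>`. Its stroke #ff0000 means cut at S725, F547. After flipping Y the toolpath is (35.123,59.822) → (13.954,103.142) → (31.661,84.713) → (48.004,99.219) → (35.123,59.822), returning to the start.

Shape 4 is a cubic bezier drawn with `<path>`. Its stroke #ff0000 means cut at S725, F547. After flipping Y the toolpath is (140.245,47.961) → (125.116,58.682) → (101.037,64.105) → (75.830,67.074) → (57.318,70.431) → (53.323,77.022).

Shape 5 is a regular polygon drawn with `<polygon>`. Its stroke #ff0000 means cut at S725, F547. After flipping Y the toolpath is (97.342,100.711) → (143.094,67.105) → (109.488,21.353) → (63.736,54.959) → (97.342,100.711), returning to the start.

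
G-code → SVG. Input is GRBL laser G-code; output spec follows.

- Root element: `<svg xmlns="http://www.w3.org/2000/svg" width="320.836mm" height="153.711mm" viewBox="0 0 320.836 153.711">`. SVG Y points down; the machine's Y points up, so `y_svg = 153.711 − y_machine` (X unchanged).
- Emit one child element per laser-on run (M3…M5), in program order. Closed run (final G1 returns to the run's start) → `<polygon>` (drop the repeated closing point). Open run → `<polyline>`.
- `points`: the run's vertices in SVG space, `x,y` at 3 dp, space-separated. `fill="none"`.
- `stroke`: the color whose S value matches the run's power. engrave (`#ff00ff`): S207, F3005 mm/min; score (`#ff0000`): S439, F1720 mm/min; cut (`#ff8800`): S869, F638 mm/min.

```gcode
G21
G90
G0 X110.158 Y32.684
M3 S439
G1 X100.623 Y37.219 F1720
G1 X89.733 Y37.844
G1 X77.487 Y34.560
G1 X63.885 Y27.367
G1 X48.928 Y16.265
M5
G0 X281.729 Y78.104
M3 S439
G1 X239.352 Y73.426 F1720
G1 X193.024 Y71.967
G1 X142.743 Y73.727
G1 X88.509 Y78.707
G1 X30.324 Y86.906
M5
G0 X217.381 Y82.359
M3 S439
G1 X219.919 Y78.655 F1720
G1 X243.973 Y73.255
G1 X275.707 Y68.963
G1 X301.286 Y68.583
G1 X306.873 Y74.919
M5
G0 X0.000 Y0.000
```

Each laser-on run becomes one SVG element. Flip Y back into SVG space with y_svg = 153.711 − y_machine. Every run uses S439, so all elements get stroke `#ff0000` (score).

Run 1: The run is open, so emit a `<polyline>` with points (Y-flipped): 110.158,121.027 100.623,116.492 89.733,115.867 77.487,119.151 63.885,126.344 48.928,137.446.

Run 2: The run is open, so emit a `<polyline>` with points (Y-flipped): 281.729,75.607 239.352,80.285 193.024,81.744 142.743,79.984 88.509,75.004 30.324,66.805.

Run 3: The run is open, so emit a `<polyline>` with points (Y-flipped): 217.381,71.352 219.919,75.056 243.973,80.456 275.707,84.748 301.286,85.128 306.873,78.792.

<svg xmlns="http://www.w3.org/2000/svg" width="320.836mm" height="153.711mm" viewBox="0 0 320.836 153.711">
  <polyline points="110.158,121.027 100.623,116.492 89.733,115.867 77.487,119.151 63.885,126.344 48.928,137.446" fill="none" stroke="#ff0000"/>
  <polyline points="281.729,75.607 239.352,80.285 193.024,81.744 142.743,79.984 88.509,75.004 30.324,66.805" fill="none" stroke="#ff0000"/>
  <polyline points="217.381,71.352 219.919,75.056 243.973,80.456 275.707,84.748 301.286,85.128 306.873,78.792" fill="none" stroke="#ff0000"/>
</svg>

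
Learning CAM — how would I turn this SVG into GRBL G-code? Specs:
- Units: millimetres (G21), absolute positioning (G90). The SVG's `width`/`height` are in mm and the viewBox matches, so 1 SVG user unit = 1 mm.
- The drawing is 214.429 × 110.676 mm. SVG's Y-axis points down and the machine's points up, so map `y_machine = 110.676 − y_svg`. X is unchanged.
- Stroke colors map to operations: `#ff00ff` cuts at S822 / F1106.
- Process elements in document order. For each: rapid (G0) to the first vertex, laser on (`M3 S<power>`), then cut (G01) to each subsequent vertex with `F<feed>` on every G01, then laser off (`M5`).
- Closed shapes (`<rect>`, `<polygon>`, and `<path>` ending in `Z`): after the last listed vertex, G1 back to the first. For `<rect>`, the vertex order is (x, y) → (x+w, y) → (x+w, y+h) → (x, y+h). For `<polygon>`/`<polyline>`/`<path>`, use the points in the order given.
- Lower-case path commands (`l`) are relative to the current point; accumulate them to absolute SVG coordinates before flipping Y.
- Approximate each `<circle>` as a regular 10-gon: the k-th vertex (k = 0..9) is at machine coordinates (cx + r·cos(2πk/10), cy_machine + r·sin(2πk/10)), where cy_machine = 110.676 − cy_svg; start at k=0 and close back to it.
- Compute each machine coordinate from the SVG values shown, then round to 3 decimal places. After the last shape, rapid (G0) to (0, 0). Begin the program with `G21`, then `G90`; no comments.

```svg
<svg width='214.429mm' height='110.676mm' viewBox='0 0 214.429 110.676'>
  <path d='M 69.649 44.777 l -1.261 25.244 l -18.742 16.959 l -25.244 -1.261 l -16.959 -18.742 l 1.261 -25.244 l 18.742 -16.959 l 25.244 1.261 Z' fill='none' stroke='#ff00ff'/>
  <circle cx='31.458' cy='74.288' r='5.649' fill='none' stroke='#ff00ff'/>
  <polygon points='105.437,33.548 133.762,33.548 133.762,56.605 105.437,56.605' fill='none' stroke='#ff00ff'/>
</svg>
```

G21
G90
G0 X69.649 Y65.899
M3 S822
G01 X68.388 Y40.655 F1106
G01 X49.646 Y23.696 F1106
G01 X24.402 Y24.957 F1106
G01 X7.443 Y43.699 F1106
G01 X8.704 Y68.943 F1106
G01 X27.446 Y85.902 F1106
G01 X52.690 Y84.641 F1106
G01 X69.649 Y65.899 F1106
M5
G0 X37.107 Y36.388
M3 S822
G01 X36.028 Y39.708 F1106
G01 X33.204 Y41.761 F1106
G01 X29.712 Y41.761 F1106
G01 X26.888 Y39.708 F1106
G01 X25.809 Y36.388 F1106
G01 X26.888 Y33.068 F1106
G01 X29.712 Y31.015 F1106
G01 X33.204 Y31.015 F1106
G01 X36.028 Y33.068 F1106
G01 X37.107 Y36.388 F1106
M5
G0 X105.437 Y77.128
M3 S822
G01 X133.762 Y77.128 F1106
G01 X133.762 Y54.071 F1106
G01 X105.437 Y54.071 F1106
G01 X105.437 Y77.128 F1106
M5
G0 X0.000 Y0.000

viewBox `0 0 214.429 110.676` with mm width/height → 1 unit = 1 mm. Flip: y_m = 110.676 − y_svg.

**Shape 1** — `<path>` regular polygon, stroke `#ff00ff` → cut (S822, F1106). Machine vertices: (69.649,65.899) → (68.388,40.655) → (49.646,23.696) → (24.402,24.957) → (7.443,43.699) → (8.704,68.943) → (27.446,85.902) → (52.690,84.641) → (69.649,65.899). Closed: final G1 returns to the first vertex.

**Shape 2** — `<circle>` circle, stroke `#ff00ff` → cut (S822, F1106). Machine vertices: (37.107,36.388) → (36.028,39.708) → (33.204,41.761) → (29.712,41.761) → (26.888,39.708) → (25.809,36.388) → (26.888,33.068) → (29.712,31.015) → (33.204,31.015) → (36.028,33.068) → (37.107,36.388). Closed: final G1 returns to the first vertex.

**Shape 3** — `<polygon>` rectangle, stroke `#ff00ff` → cut (S822, F1106). Machine vertices: (105.437,77.128) → (133.762,77.128) → (133.762,54.071) → (105.437,54.071) → (105.437,77.128). Closed: final G1 returns to the first vertex.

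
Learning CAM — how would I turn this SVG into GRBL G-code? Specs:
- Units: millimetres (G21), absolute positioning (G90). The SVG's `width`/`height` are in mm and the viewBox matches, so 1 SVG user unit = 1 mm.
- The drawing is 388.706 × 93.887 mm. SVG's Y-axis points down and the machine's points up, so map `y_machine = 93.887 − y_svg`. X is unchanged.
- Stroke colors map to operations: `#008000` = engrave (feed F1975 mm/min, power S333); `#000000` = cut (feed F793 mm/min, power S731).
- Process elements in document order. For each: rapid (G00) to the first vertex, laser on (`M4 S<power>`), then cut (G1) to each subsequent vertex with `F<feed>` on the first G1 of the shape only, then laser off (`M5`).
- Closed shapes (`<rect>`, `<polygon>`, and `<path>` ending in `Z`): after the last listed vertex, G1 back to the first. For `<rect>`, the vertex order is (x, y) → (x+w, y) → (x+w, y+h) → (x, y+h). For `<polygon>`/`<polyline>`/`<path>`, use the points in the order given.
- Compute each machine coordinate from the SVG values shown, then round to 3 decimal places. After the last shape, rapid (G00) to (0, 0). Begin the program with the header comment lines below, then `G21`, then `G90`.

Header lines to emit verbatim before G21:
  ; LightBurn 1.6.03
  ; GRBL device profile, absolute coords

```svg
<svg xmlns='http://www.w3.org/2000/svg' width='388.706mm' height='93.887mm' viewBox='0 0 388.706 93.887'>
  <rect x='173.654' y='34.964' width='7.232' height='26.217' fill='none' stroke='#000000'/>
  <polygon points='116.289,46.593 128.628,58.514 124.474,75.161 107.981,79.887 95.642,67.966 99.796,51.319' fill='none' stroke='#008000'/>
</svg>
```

; LightBurn 1.6.03
; GRBL device profile, absolute coords
G21
G90
G00 X173.654 Y58.923
M4 S731
G1 X180.886 Y58.923 F793
G1 X180.886 Y32.706
G1 X173.654 Y32.706
G1 X173.654 Y58.923
M5
G00 X116.289 Y47.294
M4 S333
G1 X128.628 Y35.373 F1975
G1 X124.474 Y18.726
G1 X107.981 Y14.000
G1 X95.642 Y25.921
G1 X99.796 Y42.568
G1 X116.289 Y47.294
M5
G00 X0.000 Y0.000

viewBox `0 0 388.706 93.887` with mm width/height → 1 unit = 1 mm. Flip: y_m = 93.887 − y_svg.

**Shape 1** — `<rect>` rectangle, stroke `#000000` → cut (S731, F793). Machine vertices: (173.654,58.923) → (180.886,58.923) → (180.886,32.706) → (173.654,32.706) → (173.654,58.923). Closed: final G1 returns to the first vertex.

**Shape 2** — `<polygon>` regular polygon, stroke `#008000` → engrave (S333, F1975). Machine vertices: (116.289,47.294) → (128.628,35.373) → (124.474,18.726) → (107.981,14.000) → (95.642,25.921) → (99.796,42.568) → (116.289,47.294). Closed: final G1 returns to the first vertex.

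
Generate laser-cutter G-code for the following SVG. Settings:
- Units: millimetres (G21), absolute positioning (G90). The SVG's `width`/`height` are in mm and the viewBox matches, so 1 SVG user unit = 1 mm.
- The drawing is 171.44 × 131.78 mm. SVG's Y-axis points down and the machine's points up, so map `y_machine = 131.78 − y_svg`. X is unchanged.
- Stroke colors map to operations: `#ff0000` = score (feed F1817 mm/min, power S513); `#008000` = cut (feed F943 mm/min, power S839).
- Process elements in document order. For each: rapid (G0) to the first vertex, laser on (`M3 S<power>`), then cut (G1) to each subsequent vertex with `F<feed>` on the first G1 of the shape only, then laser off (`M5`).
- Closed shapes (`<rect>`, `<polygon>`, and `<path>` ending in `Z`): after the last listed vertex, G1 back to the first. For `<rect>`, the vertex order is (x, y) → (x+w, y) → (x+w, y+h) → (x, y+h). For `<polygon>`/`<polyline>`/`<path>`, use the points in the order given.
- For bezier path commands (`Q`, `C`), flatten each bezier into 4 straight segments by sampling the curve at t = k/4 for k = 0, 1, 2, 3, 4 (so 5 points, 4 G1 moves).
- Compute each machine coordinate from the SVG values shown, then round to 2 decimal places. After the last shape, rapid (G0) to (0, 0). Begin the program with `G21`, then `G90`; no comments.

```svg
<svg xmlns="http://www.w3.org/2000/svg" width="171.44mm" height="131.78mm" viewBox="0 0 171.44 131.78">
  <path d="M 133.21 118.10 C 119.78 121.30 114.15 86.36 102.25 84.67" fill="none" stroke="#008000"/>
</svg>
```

Since the viewBox matches the mm dimensions, user units are millimetres directly. The only transform is the Y-flip y_m = 131.78 − y_svg.

Shape 1 is a cubic bezier drawn with `<path>`. Its stroke #008000 means cut at S839, F943. After flipping Y the toolpath is (133.21,13.68) → (124.38,17.32) → (117.16,28.56) → (110.22,40.72) → (102.25,47.11).

G21
G90
G0 X133.21 Y13.68
M3 S839
G1 X124.38 Y17.32 F943
G1 X117.16 Y28.56
G1 X110.22 Y40.72
G1 X102.25 Y47.11
M5
G0 X0.00 Y0.00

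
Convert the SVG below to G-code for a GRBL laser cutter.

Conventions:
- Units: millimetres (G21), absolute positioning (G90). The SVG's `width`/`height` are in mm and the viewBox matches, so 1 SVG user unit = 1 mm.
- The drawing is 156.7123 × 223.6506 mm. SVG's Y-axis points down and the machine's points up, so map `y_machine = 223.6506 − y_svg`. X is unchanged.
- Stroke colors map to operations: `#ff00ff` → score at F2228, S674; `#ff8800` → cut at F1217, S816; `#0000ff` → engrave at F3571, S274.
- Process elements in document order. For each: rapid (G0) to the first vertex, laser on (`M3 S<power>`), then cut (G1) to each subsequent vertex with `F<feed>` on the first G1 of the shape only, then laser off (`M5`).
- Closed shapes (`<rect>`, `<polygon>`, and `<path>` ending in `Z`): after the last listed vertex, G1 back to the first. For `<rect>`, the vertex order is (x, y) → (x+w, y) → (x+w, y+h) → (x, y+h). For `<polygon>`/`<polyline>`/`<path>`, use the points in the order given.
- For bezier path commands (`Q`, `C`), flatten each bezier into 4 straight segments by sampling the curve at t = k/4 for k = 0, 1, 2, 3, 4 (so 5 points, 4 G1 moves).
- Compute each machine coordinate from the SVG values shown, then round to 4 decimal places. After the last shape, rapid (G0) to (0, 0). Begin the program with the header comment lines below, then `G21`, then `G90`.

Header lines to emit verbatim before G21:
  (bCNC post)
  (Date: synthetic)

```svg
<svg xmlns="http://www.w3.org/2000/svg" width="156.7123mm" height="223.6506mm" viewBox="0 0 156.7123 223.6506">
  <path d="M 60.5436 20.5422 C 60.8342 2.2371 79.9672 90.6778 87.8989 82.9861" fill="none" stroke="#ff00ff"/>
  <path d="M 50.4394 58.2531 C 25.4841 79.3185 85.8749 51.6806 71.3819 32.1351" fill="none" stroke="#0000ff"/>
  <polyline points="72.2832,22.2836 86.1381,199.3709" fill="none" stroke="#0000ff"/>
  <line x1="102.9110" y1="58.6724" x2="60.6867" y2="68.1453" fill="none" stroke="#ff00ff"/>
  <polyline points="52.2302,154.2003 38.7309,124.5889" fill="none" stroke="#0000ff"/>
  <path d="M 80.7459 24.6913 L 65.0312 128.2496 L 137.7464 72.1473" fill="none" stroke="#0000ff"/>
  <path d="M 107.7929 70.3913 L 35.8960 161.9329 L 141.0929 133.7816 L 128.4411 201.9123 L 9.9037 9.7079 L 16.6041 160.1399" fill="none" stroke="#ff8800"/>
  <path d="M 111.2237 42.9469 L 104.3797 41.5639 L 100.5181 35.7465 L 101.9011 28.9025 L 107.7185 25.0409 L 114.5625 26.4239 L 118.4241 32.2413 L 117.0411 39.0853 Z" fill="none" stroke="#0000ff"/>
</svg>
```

Since the viewBox matches the mm dimensions, user units are millimetres directly. The only transform is the Y-flip y_m = 223.6506 − y_svg.

Shape 1 is a cubic bezier drawn with `<path>`. Its stroke #ff00ff means score at S674, F2228. After flipping Y the toolpath is (60.5436,203.1084) → (63.8251,199.9924) → (71.3558,175.8665) → (80.3193,149.7506) → (87.8989,140.6645).

Shape 2 is a cubic bezier drawn with `<path>`. Its stroke #0000ff means engrave at S274, F3571. After flipping Y the toolpath is (50.4394,165.3975) → (45.2217,157.8429) → (56.9873,163.2274) → (70.7145,176.2265) → (71.3819,191.5155).

Shape 3 is a line segment drawn with `<polyline>`. Its stroke #0000ff means engrave at S274, F3571. After flipping Y the toolpath is (72.2832,201.3670) → (86.1381,24.2797).

Shape 4 is a line segment drawn with `<line>`. Its stroke #ff00ff means score at S674, F2228. After flipping Y the toolpath is (102.9110,164.9782) → (60.6867,155.5053).

Shape 5 is a line segment drawn with `<polyline>`. Its stroke #0000ff means engrave at S274, F3571. After flipping Y the toolpath is (52.2302,69.4503) → (38.7309,99.0617).

Shape 6 is a open polyline drawn with `<path>`. Its stroke #0000ff means engrave at S274, F3571. After flipping Y the toolpath is (80.7459,198.9593) → (65.0312,95.4010) → (137.7464,151.5033).

Shape 7 is a open polyline drawn with `<path>`. Its stroke #ff8800 means cut at S816, F1217. After flipping Y the toolpath is (107.7929,153.2593) → (35.8960,61.7177) → (141.0929,89.8690) → (128.4411,21.7383) → (9.9037,213.9427) → (16.6041,63.5107).

Shape 8 is a regular polygon drawn with `<path>`. Its stroke #0000ff means engrave at S274, F3571. After flipping Y the toolpath is (111.2237,180.7037) → (104.3797,182.0867) → (100.5181,187.9041) → (101.9011,194.7481) → (107.7185,198.6097) → (114.5625,197.2267) → (118.4241,191.4093) → (117.0411,184.5653) → (111.2237,180.7037), returning to the start.

(bCNC post)
(Date: synthetic)
G21
G90
G0 X60.5436 Y203.1084
M3 S674
G1 X63.8251 Y199.9924 F2228
G1 X71.3558 Y175.8665
G1 X80.3193 Y149.7506
G1 X87.8989 Y140.6645
M5
G0 X50.4394 Y165.3975
M3 S274
G1 X45.2217 Y157.8429 F3571
G1 X56.9873 Y163.2274
G1 X70.7145 Y176.2265
G1 X71.3819 Y191.5155
M5
G0 X72.2832 Y201.3670
M3 S274
G1 X86.1381 Y24.2797 F3571
M5
G0 X102.9110 Y164.9782
M3 S674
G1 X60.6867 Y155.5053 F2228
M5
G0 X52.2302 Y69.4503
M3 S274
G1 X38.7309 Y99.0617 F3571
M5
G0 X80.7459 Y198.9593
M3 S274
G1 X65.0312 Y95.4010 F3571
G1 X137.7464 Y151.5033
M5
G0 X107.7929 Y153.2593
M3 S816
G1 X35.8960 Y61.7177 F1217
G1 X141.0929 Y89.8690
G1 X128.4411 Y21.7383
G1 X9.9037 Y213.9427
G1 X16.6041 Y63.5107
M5
G0 X111.2237 Y180.7037
M3 S274
G1 X104.3797 Y182.0867 F3571
G1 X100.5181 Y187.9041
G1 X101.9011 Y194.7481
G1 X107.7185 Y198.6097
G1 X114.5625 Y197.2267
G1 X118.4241 Y191.4093
G1 X117.0411 Y184.5653
G1 X111.2237 Y180.7037
M5
G0 X0.0000 Y0.0000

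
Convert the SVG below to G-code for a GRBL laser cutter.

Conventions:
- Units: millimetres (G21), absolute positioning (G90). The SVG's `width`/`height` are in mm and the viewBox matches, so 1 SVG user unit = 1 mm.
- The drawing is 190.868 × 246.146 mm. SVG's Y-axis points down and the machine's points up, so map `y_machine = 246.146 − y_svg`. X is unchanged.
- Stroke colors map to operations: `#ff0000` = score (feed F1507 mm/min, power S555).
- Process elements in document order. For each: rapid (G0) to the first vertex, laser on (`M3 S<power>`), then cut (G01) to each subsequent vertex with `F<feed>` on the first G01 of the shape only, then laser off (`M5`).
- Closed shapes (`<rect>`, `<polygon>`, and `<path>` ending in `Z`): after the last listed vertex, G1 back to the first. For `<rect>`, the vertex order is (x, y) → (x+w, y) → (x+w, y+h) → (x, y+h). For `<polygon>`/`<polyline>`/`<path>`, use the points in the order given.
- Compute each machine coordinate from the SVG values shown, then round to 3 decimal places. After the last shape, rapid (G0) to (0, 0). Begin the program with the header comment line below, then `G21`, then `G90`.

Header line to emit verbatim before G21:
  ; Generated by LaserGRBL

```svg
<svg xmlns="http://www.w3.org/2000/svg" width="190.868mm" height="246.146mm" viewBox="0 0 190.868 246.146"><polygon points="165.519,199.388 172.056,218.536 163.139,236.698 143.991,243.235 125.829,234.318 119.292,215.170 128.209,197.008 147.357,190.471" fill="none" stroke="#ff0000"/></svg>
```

; Generated by LaserGRBL
G21
G90
G0 X165.519 Y46.758
M3 S555
G01 X172.056 Y27.610 F1507
G01 X163.139 Y9.448
G01 X143.991 Y2.911
G01 X125.829 Y11.828
G01 X119.292 Y30.976
G01 X128.209 Y49.138
G01 X147.357 Y55.675
G01 X165.519 Y46.758
M5
G0 X0.000 Y0.000

Since the viewBox matches the mm dimensions, user units are millimetres directly. The only transform is the Y-flip y_m = 246.146 − y_svg.

Shape 1 is a regular polygon drawn with `<polygon>`. Its stroke #ff0000 means score at S555, F1507. After flipping Y the toolpath is (165.519,46.758) → (172.056,27.610) → (163.139,9.448) → (143.991,2.911) → (125.829,11.828) → (119.292,30.976) → (128.209,49.138) → (147.357,55.675) → (165.519,46.758), returning to the start.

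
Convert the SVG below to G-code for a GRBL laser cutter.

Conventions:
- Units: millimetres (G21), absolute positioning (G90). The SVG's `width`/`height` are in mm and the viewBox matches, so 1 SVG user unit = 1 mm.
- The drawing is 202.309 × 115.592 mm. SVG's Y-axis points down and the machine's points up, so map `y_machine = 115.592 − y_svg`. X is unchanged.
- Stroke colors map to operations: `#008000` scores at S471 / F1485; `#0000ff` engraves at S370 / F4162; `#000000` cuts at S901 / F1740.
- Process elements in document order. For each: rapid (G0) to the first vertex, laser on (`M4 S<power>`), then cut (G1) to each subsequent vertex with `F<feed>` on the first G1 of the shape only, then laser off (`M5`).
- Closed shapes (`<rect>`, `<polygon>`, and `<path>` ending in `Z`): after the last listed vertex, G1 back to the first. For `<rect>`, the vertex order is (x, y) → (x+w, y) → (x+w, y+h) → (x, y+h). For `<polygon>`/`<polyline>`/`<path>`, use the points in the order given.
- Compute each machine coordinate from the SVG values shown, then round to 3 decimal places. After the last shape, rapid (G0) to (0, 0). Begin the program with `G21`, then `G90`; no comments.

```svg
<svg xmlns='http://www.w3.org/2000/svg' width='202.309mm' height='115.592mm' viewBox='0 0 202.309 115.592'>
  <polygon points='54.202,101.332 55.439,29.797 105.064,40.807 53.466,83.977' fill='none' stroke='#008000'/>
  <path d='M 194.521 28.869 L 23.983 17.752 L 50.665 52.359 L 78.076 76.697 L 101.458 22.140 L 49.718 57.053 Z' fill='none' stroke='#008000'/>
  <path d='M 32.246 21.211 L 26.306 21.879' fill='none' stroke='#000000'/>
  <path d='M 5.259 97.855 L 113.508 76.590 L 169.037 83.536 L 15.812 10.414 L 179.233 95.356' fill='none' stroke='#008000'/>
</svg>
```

Since the viewBox matches the mm dimensions, user units are millimetres directly. The only transform is the Y-flip y_m = 115.592 − y_svg.

Shape 1 is a closed polygon drawn with `<polygon>`. Its stroke #008000 means score at S471, F1485. After flipping Y the toolpath is (54.202,14.260) → (55.439,85.795) → (105.064,74.785) → (53.466,31.615) → (54.202,14.260), returning to the start.

Shape 2 is a closed polygon drawn with `<path>`. Its stroke #008000 means score at S471, F1485. After flipping Y the toolpath is (194.521,86.723) → (23.983,97.840) → (50.665,63.233) → (78.076,38.895) → (101.458,93.452) → (49.718,58.539) → (194.521,86.723), returning to the start.

Shape 3 is a line segment drawn with `<path>`. Its stroke #000000 means cut at S901, F1740. After flipping Y the toolpath is (32.246,94.381) → (26.306,93.713).

Shape 4 is a open polyline drawn with `<path>`. Its stroke #008000 means score at S471, F1485. After flipping Y the toolpath is (5.259,17.737) → (113.508,39.002) → (169.037,32.056) → (15.812,105.178) → (179.233,20.236).

G21
G90
G0 X54.202 Y14.260
M4 S471
G1 X55.439 Y85.795 F1485
G1 X105.064 Y74.785
G1 X53.466 Y31.615
G1 X54.202 Y14.260
M5
G0 X194.521 Y86.723
M4 S471
G1 X23.983 Y97.840 F1485
G1 X50.665 Y63.233
G1 X78.076 Y38.895
G1 X101.458 Y93.452
G1 X49.718 Y58.539
G1 X194.521 Y86.723
M5
G0 X32.246 Y94.381
M4 S901
G1 X26.306 Y93.713 F1740
M5
G0 X5.259 Y17.737
M4 S471
G1 X113.508 Y39.002 F1485
G1 X169.037 Y32.056
G1 X15.812 Y105.178
G1 X179.233 Y20.236
M5
G0 X0.000 Y0.000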